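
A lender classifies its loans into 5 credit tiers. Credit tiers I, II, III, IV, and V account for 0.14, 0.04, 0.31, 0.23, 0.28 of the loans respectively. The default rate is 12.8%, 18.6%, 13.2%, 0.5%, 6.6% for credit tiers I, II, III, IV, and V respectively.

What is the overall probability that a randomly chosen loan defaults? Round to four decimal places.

P(D) = P(D|I)·P(I) + P(D|II)·P(II) + P(D|III)·P(III) + P(D|IV)·P(IV) + P(D|V)·P(V)
      = 0.128·0.14 + 0.186·0.04 + 0.132·0.31 + 0.005·0.23 + 0.066·0.28
      = 0.01792 + 0.00744 + 0.04092 + 0.00115 + 0.01848 = 0.08591

P(D) ≈ 0.0859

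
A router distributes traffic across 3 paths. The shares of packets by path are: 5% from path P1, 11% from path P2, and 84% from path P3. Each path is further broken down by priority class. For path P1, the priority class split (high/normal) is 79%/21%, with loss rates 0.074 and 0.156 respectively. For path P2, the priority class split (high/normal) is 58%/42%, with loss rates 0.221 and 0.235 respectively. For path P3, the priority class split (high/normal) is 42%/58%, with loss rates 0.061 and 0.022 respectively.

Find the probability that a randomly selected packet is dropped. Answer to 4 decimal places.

P(L) ≈ 0.0618

P(L|P1) = 0.79·0.074 + 0.21·0.156 = 0.05846 + 0.03276 = 0.09122
P(L|P2) = 0.58·0.221 + 0.42·0.235 = 0.12818 + 0.0987 = 0.22688
P(L|P3) = 0.42·0.061 + 0.58·0.022 = 0.02562 + 0.01276 = 0.03838
Then overall,
P(L) = 0.05·0.09122 + 0.11·0.22688 + 0.84·0.03838
      = 0.004561 + 0.0249568 + 0.0322392 = 0.061757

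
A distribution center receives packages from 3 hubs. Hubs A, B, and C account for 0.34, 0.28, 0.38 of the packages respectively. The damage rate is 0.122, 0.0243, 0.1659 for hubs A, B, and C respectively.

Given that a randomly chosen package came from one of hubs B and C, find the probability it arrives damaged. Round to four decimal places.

0.1058

Let S = {B, C}.
P(S) = 0.28 + 0.38 = 0.66.
P(D ∩ S) = 0.0243·0.28 + 0.1659·0.38 = 0.006804 + 0.063042 = 0.069846.
P(D | S) = 0.069846 / 0.66 = 0.105827…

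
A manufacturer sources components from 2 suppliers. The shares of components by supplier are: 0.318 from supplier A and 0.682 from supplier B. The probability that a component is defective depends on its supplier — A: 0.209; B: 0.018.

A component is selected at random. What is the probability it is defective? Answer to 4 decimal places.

P(D) ≈ 0.0787

P(D) = P(D|A)·P(A) + P(D|B)·P(B)
      = 0.209·0.318 + 0.018·0.682
      = 0.066462 + 0.012276 = 0.078738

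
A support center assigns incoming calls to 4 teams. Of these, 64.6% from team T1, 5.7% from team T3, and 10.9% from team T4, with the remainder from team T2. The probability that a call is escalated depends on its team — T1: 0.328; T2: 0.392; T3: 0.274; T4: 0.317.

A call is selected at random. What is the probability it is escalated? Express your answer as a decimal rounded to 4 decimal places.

P(T2) = 1 − (0.646 + 0.057 + 0.109) = 0.188.
P(E) = P(E|T1)·P(T1) + P(E|T2)·P(T2) + P(E|T3)·P(T3) + P(E|T4)·P(T4)
      = 0.328·0.646 + 0.392·0.188 + 0.274·0.057 + 0.317·0.109
      = 0.211888 + 0.073696 + 0.015618 + 0.034553 = 0.335755

0.3358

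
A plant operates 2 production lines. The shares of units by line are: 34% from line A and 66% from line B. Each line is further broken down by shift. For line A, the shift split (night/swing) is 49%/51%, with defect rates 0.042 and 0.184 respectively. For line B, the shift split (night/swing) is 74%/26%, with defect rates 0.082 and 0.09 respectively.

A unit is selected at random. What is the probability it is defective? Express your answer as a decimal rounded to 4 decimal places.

P(D) ≈ 0.0944

P(D|A) = 0.49·0.042 + 0.51·0.184 = 0.02058 + 0.09384 = 0.11442
P(D|B) = 0.74·0.082 + 0.26·0.09 = 0.06068 + 0.0234 = 0.08408
By total probability over the outer partition,
P(D) = 0.34·0.11442 + 0.66·0.08408
      = 0.0389028 + 0.0554928 = 0.0943956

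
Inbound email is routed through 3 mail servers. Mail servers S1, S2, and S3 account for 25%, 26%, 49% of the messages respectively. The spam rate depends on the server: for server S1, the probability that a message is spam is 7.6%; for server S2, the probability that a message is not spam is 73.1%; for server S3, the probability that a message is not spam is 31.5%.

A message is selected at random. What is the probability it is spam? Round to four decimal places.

P(S|S2) = 1 − 0.731 = 0.269.
P(S|S3) = 1 − 0.315 = 0.685.
Summing over the partition,
P(S) = P(S|S1)·P(S1) + P(S|S2)·P(S2) + P(S|S3)·P(S3)
      = 0.076·0.25 + 0.269·0.26 + 0.685·0.49
      = 0.019 + 0.06994 + 0.33565 = 0.42459

P(S) ≈ 0.4246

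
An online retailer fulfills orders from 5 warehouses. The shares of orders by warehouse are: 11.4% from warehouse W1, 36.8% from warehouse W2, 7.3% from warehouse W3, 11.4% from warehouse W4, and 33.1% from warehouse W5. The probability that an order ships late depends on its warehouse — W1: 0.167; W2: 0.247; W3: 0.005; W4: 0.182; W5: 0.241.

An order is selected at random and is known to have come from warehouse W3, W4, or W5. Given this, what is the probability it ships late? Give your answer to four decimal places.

Let S = {W3, W4, W5}.
P(S) = 0.073 + 0.114 + 0.331 = 0.518.
P(L ∩ S) = 0.005·0.073 + 0.182·0.114 + 0.241·0.331 = 0.000365 + 0.020748 + 0.079771 = 0.100884.
P(L | S) = 0.100884 / 0.518 = 0.194757…

0.1948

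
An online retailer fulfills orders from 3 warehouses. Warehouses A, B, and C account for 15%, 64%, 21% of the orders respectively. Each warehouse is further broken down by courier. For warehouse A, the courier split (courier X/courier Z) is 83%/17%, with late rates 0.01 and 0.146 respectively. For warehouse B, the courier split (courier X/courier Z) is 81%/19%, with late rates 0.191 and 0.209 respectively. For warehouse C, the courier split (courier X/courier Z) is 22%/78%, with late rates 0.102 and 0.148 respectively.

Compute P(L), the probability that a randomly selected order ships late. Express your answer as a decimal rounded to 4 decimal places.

P(L|A) = 0.83·0.01 + 0.17·0.146 = 0.0083 + 0.02482 = 0.03312
P(L|B) = 0.81·0.191 + 0.19·0.209 = 0.15471 + 0.03971 = 0.19442
P(L|C) = 0.22·0.102 + 0.78·0.148 = 0.02244 + 0.11544 = 0.13788
By total probability over the outer partition,
P(L) = 0.15·0.03312 + 0.64·0.19442 + 0.21·0.13788
      = 0.004968 + 0.1244288 + 0.0289548 = 0.1583516

0.1584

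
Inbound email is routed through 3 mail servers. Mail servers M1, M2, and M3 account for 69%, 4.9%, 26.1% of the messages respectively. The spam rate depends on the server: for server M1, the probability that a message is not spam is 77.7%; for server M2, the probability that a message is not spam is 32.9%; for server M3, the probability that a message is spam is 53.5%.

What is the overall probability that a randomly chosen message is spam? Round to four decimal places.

P(S|M1) = 1 − 0.777 = 0.223.
P(S|M2) = 1 − 0.329 = 0.671.
By the law of total probability,
P(S) = P(S|M1)·P(M1) + P(S|M2)·P(M2) + P(S|M3)·P(M3)
      = 0.223·0.69 + 0.671·0.049 + 0.535·0.261
      = 0.15387 + 0.032879 + 0.139635 = 0.326384

0.3264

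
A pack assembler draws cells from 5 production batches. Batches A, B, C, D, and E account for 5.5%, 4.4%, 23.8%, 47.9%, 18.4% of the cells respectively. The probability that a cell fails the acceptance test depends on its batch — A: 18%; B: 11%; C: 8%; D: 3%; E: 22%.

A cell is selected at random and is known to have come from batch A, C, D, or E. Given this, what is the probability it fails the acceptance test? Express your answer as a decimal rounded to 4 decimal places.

P(F|S) ≈ 0.0876

Let S = {A, C, D, E}.
P(S) = 0.055 + 0.238 + 0.479 + 0.184 = 0.956.
P(F ∩ S) = 0.18·0.055 + 0.08·0.238 + 0.03·0.479 + 0.22·0.184 = 0.0099 + 0.01904 + 0.01437 + 0.04048 = 0.08379.
P(F | S) = 0.08379 / 0.956 = 0.087646…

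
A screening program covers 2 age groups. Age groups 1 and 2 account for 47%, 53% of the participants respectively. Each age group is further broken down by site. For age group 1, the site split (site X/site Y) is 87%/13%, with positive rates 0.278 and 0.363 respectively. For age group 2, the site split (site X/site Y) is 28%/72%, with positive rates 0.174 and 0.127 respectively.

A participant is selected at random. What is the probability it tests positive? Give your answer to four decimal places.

0.2101

P(T|1) = 0.87·0.278 + 0.13·0.363 = 0.24186 + 0.04719 = 0.28905
P(T|2) = 0.28·0.174 + 0.72·0.127 = 0.04872 + 0.09144 = 0.14016
By total probability over the outer partition,
P(T) = 0.47·0.28905 + 0.53·0.14016
      = 0.1358535 + 0.0742848 = 0.2101383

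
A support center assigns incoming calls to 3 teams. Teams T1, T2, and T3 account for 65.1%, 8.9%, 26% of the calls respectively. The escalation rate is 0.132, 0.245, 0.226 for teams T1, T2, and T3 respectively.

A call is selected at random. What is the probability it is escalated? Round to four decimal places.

By the law of total probability,
P(E) = P(E|T1)·P(T1) + P(E|T2)·P(T2) + P(E|T3)·P(T3)
      = 0.132·0.651 + 0.245·0.089 + 0.226·0.26
      = 0.085932 + 0.021805 + 0.05876 = 0.166497

P(E) ≈ 0.1665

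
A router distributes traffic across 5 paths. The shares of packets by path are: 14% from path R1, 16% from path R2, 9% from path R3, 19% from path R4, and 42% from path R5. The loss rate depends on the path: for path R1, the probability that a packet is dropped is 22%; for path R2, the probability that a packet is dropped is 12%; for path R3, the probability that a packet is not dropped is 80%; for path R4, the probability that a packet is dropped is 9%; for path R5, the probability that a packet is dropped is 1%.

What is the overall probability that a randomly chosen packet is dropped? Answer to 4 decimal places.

P(L|R3) = 1 − 0.8 = 0.2.
P(L) = P(L|R1)·P(R1) + P(L|R2)·P(R2) + P(L|R3)·P(R3) + P(L|R4)·P(R4) + P(L|R5)·P(R5)
      = 0.22·0.14 + 0.12·0.16 + 0.2·0.09 + 0.09·0.19 + 0.01·0.42
      = 0.0308 + 0.0192 + 0.018 + 0.0171 + 0.0042 = 0.0893

0.0893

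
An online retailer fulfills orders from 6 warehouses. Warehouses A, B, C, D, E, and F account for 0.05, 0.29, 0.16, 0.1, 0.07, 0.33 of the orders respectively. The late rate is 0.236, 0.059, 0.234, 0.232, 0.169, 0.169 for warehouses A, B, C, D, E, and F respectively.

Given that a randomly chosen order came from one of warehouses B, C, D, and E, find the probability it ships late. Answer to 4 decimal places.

P(L|S) ≈ 0.1445

Let S = {B, C, D, E}.
P(S) = 0.29 + 0.16 + 0.1 + 0.07 = 0.62.
P(L ∩ S) = 0.059·0.29 + 0.234·0.16 + 0.232·0.1 + 0.169·0.07 = 0.01711 + 0.03744 + 0.0232 + 0.01183 = 0.08958.
P(L | S) = 0.08958 / 0.62 = 0.144484…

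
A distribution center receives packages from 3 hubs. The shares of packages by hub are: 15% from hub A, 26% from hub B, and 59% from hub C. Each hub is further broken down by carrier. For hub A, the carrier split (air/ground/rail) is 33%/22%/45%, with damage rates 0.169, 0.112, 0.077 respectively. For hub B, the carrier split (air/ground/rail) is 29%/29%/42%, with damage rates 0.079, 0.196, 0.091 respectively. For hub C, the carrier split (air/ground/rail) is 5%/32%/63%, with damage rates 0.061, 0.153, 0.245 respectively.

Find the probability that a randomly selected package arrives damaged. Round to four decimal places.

P(D) ≈ 0.1697

P(D|A) = 0.33·0.169 + 0.22·0.112 + 0.45·0.077 = 0.05577 + 0.02464 + 0.03465 = 0.11506
P(D|B) = 0.29·0.079 + 0.29·0.196 + 0.42·0.091 = 0.02291 + 0.05684 + 0.03822 = 0.11797
P(D|C) = 0.05·0.061 + 0.32·0.153 + 0.63·0.245 = 0.00305 + 0.04896 + 0.15435 = 0.20636
Then overall,
P(D) = 0.15·0.11506 + 0.26·0.11797 + 0.59·0.20636
      = 0.017259 + 0.0306722 + 0.1217524 = 0.1696836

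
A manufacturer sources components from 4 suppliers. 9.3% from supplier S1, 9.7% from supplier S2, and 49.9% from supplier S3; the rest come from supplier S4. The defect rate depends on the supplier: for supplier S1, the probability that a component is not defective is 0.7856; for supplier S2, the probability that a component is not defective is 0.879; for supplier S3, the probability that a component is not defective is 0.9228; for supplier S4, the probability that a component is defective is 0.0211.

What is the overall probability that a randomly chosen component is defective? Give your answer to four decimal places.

P(S4) = 1 − (0.093 + 0.097 + 0.499) = 0.311.
P(D|S1) = 1 − 0.7856 = 0.2144.
P(D|S2) = 1 − 0.879 = 0.121.
P(D|S3) = 1 − 0.9228 = 0.0772.
P(D) = P(D|S1)·P(S1) + P(D|S2)·P(S2) + P(D|S3)·P(S3) + P(D|S4)·P(S4)
      = 0.2144·0.093 + 0.121·0.097 + 0.0772·0.499 + 0.0211·0.311
      = 0.0199392 + 0.011737 + 0.0385228 + 0.0065621 = 0.0767611

0.0768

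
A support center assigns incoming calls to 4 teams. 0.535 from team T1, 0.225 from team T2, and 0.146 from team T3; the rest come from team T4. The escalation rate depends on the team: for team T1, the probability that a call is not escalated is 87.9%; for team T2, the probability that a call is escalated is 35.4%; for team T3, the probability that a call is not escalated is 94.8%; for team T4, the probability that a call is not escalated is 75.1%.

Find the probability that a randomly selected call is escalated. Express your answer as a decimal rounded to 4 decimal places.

P(E) ≈ 0.1754

P(T4) = 1 − (0.535 + 0.225 + 0.146) = 0.094.
P(E|T1) = 1 − 0.879 = 0.121.
P(E|T3) = 1 − 0.948 = 0.052.
P(E|T4) = 1 − 0.751 = 0.249.
Summing over the partition,
P(E) = P(E|T1)·P(T1) + P(E|T2)·P(T2) + P(E|T3)·P(T3) + P(E|T4)·P(T4)
      = 0.121·0.535 + 0.354·0.225 + 0.052·0.146 + 0.249·0.094
      = 0.064735 + 0.07965 + 0.007592 + 0.023406 = 0.175383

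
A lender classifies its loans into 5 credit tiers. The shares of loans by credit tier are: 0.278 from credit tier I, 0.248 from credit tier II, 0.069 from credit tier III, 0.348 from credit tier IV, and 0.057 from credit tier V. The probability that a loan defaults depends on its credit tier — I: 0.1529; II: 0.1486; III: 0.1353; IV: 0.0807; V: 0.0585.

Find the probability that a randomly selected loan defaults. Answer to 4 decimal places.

0.1201

Summing over the partition,
P(D) = P(D|I)·P(I) + P(D|II)·P(II) + P(D|III)·P(III) + P(D|IV)·P(IV) + P(D|V)·P(V)
      = 0.1529·0.278 + 0.1486·0.248 + 0.1353·0.069 + 0.0807·0.348 + 0.0585·0.057
      = 0.0425062 + 0.0368528 + 0.0093357 + 0.0280836 + 0.0033345 = 0.1201128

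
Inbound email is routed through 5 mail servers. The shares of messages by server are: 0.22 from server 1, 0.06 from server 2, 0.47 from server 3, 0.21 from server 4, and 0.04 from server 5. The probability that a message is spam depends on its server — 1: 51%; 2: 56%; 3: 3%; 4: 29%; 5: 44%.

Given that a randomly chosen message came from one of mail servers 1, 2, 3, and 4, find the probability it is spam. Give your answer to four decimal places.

Let J = {1, 2, 3, 4}.
P(J) = 0.22 + 0.06 + 0.47 + 0.21 = 0.96.
P(S ∩ J) = 0.51·0.22 + 0.56·0.06 + 0.03·0.47 + 0.29·0.21 = 0.1122 + 0.0336 + 0.0141 + 0.0609 = 0.2208.
P(S | J) = 0.2208 / 0.96 = 0.230000…

0.2300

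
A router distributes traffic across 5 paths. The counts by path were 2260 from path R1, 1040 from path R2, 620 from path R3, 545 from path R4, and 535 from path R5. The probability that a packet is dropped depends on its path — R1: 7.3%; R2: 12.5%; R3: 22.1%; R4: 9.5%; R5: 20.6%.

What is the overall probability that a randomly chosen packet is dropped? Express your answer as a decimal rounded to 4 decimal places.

Total: 2260 + 1040 + 620 + 545 + 535 = 5000.
P(R1) = 2260/5000 = 0.452. P(R2) = 1040/5000 = 0.208. P(R3) = 620/5000 = 0.124. P(R4) = 545/5000 = 0.109. P(R5) = 535/5000 = 0.107.
P(L) = P(L|R1)·P(R1) + P(L|R2)·P(R2) + P(L|R3)·P(R3) + P(L|R4)·P(R4) + P(L|R5)·P(R5)
      = 0.073·0.452 + 0.125·0.208 + 0.221·0.124 + 0.095·0.109 + 0.206·0.107
      = 0.032996 + 0.026 + 0.027404 + 0.010355 + 0.022042 = 0.118797

P(L) ≈ 0.1188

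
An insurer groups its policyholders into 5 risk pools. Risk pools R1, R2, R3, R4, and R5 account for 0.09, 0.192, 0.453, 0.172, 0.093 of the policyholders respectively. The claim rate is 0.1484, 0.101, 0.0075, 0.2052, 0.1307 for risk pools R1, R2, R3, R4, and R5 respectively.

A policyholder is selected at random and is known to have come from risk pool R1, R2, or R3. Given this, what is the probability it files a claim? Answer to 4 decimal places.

0.0492

Let S = {R1, R2, R3}.
P(S) = 0.09 + 0.192 + 0.453 = 0.735.
P(C ∩ S) = 0.1484·0.09 + 0.101·0.192 + 0.0075·0.453 = 0.013356 + 0.019392 + 0.0033975 = 0.0361455.
P(C | S) = 0.0361455 / 0.735 = 0.049178…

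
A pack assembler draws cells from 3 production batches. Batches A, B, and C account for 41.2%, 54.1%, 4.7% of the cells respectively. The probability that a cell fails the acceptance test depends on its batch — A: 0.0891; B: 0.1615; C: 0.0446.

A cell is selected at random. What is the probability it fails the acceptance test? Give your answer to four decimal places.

0.1262

P(F) = P(F|A)·P(A) + P(F|B)·P(B) + P(F|C)·P(C)
      = 0.0891·0.412 + 0.1615·0.541 + 0.0446·0.047
      = 0.0367092 + 0.0873715 + 0.0020962 = 0.1261769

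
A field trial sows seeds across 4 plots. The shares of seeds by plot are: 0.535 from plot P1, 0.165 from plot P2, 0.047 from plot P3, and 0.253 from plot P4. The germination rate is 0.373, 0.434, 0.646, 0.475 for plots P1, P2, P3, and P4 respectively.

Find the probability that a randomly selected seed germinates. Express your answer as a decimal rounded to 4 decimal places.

P(G) ≈ 0.4217

By the law of total probability,
P(G) = P(G|P1)·P(P1) + P(G|P2)·P(P2) + P(G|P3)·P(P3) + P(G|P4)·P(P4)
      = 0.373·0.535 + 0.434·0.165 + 0.646·0.047 + 0.475·0.253
      = 0.199555 + 0.07161 + 0.030362 + 0.120175 = 0.421702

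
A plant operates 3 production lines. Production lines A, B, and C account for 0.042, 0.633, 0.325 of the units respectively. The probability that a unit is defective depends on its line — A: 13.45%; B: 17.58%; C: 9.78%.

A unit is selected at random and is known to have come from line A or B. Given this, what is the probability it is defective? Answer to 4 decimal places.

Let S = {A, B}.
P(S) = 0.042 + 0.633 = 0.675.
P(D ∩ S) = 0.1345·0.042 + 0.1758·0.633 = 0.005649 + 0.1112814 = 0.1169304.
P(D | S) = 0.1169304 / 0.675 = 0.173230…

P(D|S) ≈ 0.1732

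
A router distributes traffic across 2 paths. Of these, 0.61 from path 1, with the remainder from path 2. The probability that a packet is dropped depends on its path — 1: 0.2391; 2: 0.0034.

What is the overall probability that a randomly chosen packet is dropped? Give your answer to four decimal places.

P(L) ≈ 0.1472

P(2) = 1 − (0.61) = 0.39.
P(L) = P(L|1)·P(1) + P(L|2)·P(2)
      = 0.2391·0.61 + 0.0034·0.39
      = 0.145851 + 0.001326 = 0.147177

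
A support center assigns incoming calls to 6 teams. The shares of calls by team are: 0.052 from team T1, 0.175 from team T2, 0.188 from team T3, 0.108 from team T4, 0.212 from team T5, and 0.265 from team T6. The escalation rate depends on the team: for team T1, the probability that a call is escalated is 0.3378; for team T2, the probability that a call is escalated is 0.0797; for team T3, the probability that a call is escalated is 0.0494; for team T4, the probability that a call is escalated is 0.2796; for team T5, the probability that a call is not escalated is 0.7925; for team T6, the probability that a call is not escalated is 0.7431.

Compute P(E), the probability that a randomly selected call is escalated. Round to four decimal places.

P(E|T5) = 1 − 0.7925 = 0.2075.
P(E|T6) = 1 − 0.7431 = 0.2569.
P(E) = P(E|T1)·P(T1) + P(E|T2)·P(T2) + P(E|T3)·P(T3) + P(E|T4)·P(T4) + P(E|T5)·P(T5) + P(E|T6)·P(T6)
      = 0.3378·0.052 + 0.0797·0.175 + 0.0494·0.188 + 0.2796·0.108 + 0.2075·0.212 + 0.2569·0.265
      = 0.0175656 + 0.0139475 + 0.0092872 + 0.0301968 + 0.04399 + 0.0680785 = 0.1830656

0.1831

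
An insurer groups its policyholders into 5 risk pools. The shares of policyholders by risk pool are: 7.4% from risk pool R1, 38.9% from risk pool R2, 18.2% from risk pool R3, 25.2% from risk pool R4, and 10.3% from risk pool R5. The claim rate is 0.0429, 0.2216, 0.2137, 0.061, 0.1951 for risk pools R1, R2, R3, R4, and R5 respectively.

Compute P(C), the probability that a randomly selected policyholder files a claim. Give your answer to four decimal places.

Summing over the partition,
P(C) = P(C|R1)·P(R1) + P(C|R2)·P(R2) + P(C|R3)·P(R3) + P(C|R4)·P(R4) + P(C|R5)·P(R5)
      = 0.0429·0.074 + 0.2216·0.389 + 0.2137·0.182 + 0.061·0.252 + 0.1951·0.103
      = 0.0031746 + 0.0862024 + 0.0388934 + 0.015372 + 0.0200953 = 0.1637377

P(C) ≈ 0.1637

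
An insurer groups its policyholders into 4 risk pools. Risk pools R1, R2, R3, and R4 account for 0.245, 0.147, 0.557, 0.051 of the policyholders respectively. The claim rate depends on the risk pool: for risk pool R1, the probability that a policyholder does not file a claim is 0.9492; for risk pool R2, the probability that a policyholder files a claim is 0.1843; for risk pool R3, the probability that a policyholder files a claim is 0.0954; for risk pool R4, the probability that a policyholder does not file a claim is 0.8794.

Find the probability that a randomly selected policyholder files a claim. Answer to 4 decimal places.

0.0988

P(C|R1) = 1 − 0.9492 = 0.0508.
P(C|R4) = 1 − 0.8794 = 0.1206.
P(C) = P(C|R1)·P(R1) + P(C|R2)·P(R2) + P(C|R3)·P(R3) + P(C|R4)·P(R4)
      = 0.0508·0.245 + 0.1843·0.147 + 0.0954·0.557 + 0.1206·0.051
      = 0.012446 + 0.0270921 + 0.0531378 + 0.0061506 = 0.0988265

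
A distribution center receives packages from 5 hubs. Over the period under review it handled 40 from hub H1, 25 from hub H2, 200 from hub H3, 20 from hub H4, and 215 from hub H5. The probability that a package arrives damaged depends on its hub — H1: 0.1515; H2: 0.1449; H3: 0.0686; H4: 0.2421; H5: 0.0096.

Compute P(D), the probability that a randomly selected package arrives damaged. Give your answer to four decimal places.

Total: 40 + 25 + 200 + 20 + 215 = 500.
P(H1) = 40/500 = 0.08. P(H2) = 25/500 = 0.05. P(H3) = 200/500 = 0.4. P(H4) = 20/500 = 0.04. P(H5) = 215/500 = 0.43.
Using total probability over the partition,
P(D) = P(D|H1)·P(H1) + P(D|H2)·P(H2) + P(D|H3)·P(H3) + P(D|H4)·P(H4) + P(D|H5)·P(H5)
      = 0.1515·0.08 + 0.1449·0.05 + 0.0686·0.4 + 0.2421·0.04 + 0.0096·0.43
      = 0.01212 + 0.007245 + 0.02744 + 0.009684 + 0.004128 = 0.060617

0.0606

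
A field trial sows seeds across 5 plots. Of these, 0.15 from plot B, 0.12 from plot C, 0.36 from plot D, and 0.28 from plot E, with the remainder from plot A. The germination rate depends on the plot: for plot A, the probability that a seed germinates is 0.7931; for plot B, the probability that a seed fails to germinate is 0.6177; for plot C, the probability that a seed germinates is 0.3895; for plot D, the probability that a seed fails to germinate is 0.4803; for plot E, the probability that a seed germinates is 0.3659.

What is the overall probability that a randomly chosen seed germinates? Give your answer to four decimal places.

0.4650

P(A) = 1 − (0.15 + 0.12 + 0.36 + 0.28) = 0.09.
P(G|B) = 1 − 0.6177 = 0.3823.
P(G|D) = 1 − 0.4803 = 0.5197.
P(G) = P(G|A)·P(A) + P(G|B)·P(B) + P(G|C)·P(C) + P(G|D)·P(D) + P(G|E)·P(E)
      = 0.7931·0.09 + 0.3823·0.15 + 0.3895·0.12 + 0.5197·0.36 + 0.3659·0.28
      = 0.071379 + 0.057345 + 0.04674 + 0.187092 + 0.102452 = 0.465008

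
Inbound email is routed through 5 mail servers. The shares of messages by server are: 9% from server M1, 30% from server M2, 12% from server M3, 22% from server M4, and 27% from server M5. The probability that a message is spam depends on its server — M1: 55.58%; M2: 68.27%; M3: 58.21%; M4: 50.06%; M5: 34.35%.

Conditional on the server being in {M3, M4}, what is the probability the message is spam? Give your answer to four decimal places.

0.5294

Let J = {M3, M4}.
P(J) = 0.12 + 0.22 = 0.34.
P(S ∩ J) = 0.5821·0.12 + 0.5006·0.22 = 0.069852 + 0.110132 = 0.179984.
P(S | J) = 0.179984 / 0.34 = 0.529365…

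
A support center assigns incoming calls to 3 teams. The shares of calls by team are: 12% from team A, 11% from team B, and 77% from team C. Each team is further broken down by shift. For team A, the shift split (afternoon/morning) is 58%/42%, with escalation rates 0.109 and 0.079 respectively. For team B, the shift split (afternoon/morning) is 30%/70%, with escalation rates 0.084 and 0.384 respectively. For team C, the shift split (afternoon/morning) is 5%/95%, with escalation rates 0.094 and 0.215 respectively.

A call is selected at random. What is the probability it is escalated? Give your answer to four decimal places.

P(E|A) = 0.58·0.109 + 0.42·0.079 = 0.06322 + 0.03318 = 0.0964
P(E|B) = 0.3·0.084 + 0.7·0.384 = 0.0252 + 0.2688 = 0.294
P(E|C) = 0.05·0.094 + 0.95·0.215 = 0.0047 + 0.20425 = 0.20895
By total probability over the outer partition,
P(E) = 0.12·0.0964 + 0.11·0.294 + 0.77·0.20895
      = 0.011568 + 0.03234 + 0.1608915 = 0.2047995

0.2048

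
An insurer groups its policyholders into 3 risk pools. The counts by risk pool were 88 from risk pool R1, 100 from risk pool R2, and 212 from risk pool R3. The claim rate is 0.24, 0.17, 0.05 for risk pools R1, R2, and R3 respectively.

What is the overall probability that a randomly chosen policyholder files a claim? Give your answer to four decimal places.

Total: 88 + 100 + 212 = 400.
P(R1) = 88/400 = 0.22. P(R2) = 100/400 = 0.25. P(R3) = 212/400 = 0.53.
P(C) = P(C|R1)·P(R1) + P(C|R2)·P(R2) + P(C|R3)·P(R3)
      = 0.24·0.22 + 0.17·0.25 + 0.05·0.53
      = 0.0528 + 0.0425 + 0.0265 = 0.1218

P(C) ≈ 0.1218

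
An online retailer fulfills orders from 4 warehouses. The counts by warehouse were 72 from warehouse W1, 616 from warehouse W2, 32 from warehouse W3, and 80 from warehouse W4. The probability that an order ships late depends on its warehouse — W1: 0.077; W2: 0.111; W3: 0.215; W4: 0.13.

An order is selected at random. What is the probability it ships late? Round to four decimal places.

Total: 72 + 616 + 32 + 80 = 800.
P(W1) = 72/800 = 0.09. P(W2) = 616/800 = 0.77. P(W3) = 32/800 = 0.04. P(W4) = 80/800 = 0.1.
P(L) = P(L|W1)·P(W1) + P(L|W2)·P(W2) + P(L|W3)·P(W3) + P(L|W4)·P(W4)
      = 0.077·0.09 + 0.111·0.77 + 0.215·0.04 + 0.13·0.1
      = 0.00693 + 0.08547 + 0.0086 + 0.013 = 0.114

P(L) ≈ 0.1140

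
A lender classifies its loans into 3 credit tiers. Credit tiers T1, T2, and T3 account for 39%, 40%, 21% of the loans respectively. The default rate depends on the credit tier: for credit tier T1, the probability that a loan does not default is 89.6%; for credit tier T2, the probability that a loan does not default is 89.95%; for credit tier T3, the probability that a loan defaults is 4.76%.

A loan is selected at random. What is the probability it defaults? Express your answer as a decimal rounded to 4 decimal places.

P(D) ≈ 0.0908

P(D|T1) = 1 − 0.896 = 0.104.
P(D|T2) = 1 − 0.8995 = 0.1005.
Summing over the partition,
P(D) = P(D|T1)·P(T1) + P(D|T2)·P(T2) + P(D|T3)·P(T3)
      = 0.104·0.39 + 0.1005·0.4 + 0.0476·0.21
      = 0.04056 + 0.0402 + 0.009996 = 0.090756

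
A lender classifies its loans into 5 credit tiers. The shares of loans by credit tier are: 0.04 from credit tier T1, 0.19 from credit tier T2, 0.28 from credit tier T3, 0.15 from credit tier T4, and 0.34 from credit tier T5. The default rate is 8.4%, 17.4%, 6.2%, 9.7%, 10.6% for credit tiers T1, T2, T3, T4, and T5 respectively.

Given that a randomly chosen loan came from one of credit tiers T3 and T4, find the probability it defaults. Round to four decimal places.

P(D|S) ≈ 0.0742

Let S = {T3, T4}.
P(S) = 0.28 + 0.15 = 0.43.
P(D ∩ S) = 0.062·0.28 + 0.097·0.15 = 0.01736 + 0.01455 = 0.03191.
P(D | S) = 0.03191 / 0.43 = 0.074209…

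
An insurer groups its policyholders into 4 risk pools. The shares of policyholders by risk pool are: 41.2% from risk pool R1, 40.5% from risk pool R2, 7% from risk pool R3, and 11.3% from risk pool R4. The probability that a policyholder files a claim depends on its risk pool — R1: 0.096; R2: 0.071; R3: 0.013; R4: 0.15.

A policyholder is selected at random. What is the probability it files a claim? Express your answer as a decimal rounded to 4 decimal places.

P(C) = P(C|R1)·P(R1) + P(C|R2)·P(R2) + P(C|R3)·P(R3) + P(C|R4)·P(R4)
      = 0.096·0.412 + 0.071·0.405 + 0.013·0.07 + 0.15·0.113
      = 0.039552 + 0.028755 + 0.00091 + 0.01695 = 0.086167

0.0862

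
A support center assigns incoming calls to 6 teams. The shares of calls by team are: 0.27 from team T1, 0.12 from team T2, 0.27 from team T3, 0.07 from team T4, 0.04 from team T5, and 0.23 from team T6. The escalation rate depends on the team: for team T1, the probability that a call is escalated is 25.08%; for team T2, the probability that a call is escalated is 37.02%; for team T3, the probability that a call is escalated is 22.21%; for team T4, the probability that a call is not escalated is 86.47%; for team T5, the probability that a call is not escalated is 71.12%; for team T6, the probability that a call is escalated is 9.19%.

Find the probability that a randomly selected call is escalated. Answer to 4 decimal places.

P(E|T4) = 1 − 0.8647 = 0.1353.
P(E|T5) = 1 − 0.7112 = 0.2888.
P(E) = P(E|T1)·P(T1) + P(E|T2)·P(T2) + P(E|T3)·P(T3) + P(E|T4)·P(T4) + P(E|T5)·P(T5) + P(E|T6)·P(T6)
      = 0.2508·0.27 + 0.3702·0.12 + 0.2221·0.27 + 0.1353·0.07 + 0.2888·0.04 + 0.0919·0.23
      = 0.067716 + 0.044424 + 0.059967 + 0.009471 + 0.011552 + 0.021137 = 0.214267

P(E) ≈ 0.2143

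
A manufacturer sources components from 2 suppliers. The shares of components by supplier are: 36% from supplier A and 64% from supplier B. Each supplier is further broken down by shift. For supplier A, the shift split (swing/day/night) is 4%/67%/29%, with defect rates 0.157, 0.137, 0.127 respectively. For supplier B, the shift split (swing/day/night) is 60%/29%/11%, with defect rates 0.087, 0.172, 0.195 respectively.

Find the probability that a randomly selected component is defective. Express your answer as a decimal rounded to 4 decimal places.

0.1276

P(D|A) = 0.04·0.157 + 0.67·0.137 + 0.29·0.127 = 0.00628 + 0.09179 + 0.03683 = 0.1349
P(D|B) = 0.6·0.087 + 0.29·0.172 + 0.11·0.195 = 0.0522 + 0.04988 + 0.02145 = 0.12353
Then overall,
P(D) = 0.36·0.1349 + 0.64·0.12353
      = 0.048564 + 0.0790592 = 0.1276232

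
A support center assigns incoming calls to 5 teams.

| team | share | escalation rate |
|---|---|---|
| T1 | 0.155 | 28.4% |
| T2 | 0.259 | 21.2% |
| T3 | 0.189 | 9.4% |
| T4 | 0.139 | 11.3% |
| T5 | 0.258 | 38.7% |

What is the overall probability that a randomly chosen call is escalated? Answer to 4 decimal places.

0.2322

Summing over the partition,
P(E) = P(E|T1)·P(T1) + P(E|T2)·P(T2) + P(E|T3)·P(T3) + P(E|T4)·P(T4) + P(E|T5)·P(T5)
      = 0.284·0.155 + 0.212·0.259 + 0.094·0.189 + 0.113·0.139 + 0.387·0.258
      = 0.04402 + 0.054908 + 0.017766 + 0.015707 + 0.099846 = 0.232247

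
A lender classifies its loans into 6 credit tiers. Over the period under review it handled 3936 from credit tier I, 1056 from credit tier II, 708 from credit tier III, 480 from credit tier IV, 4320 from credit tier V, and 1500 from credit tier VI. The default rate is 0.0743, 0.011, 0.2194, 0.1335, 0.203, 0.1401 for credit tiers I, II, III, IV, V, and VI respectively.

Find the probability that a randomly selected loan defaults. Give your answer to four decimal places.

P(D) ≈ 0.1342

Total: 3936 + 1056 + 708 + 480 + 4320 + 1500 = 12000.
P(I) = 3936/12000 = 0.328. P(II) = 1056/12000 = 0.088. P(III) = 708/12000 = 0.059. P(IV) = 480/12000 = 0.04. P(V) = 4320/12000 = 0.36. P(VI) = 1500/12000 = 0.125.
P(D) = P(D|I)·P(I) + P(D|II)·P(II) + P(D|III)·P(III) + P(D|IV)·P(IV) + P(D|V)·P(V) + P(D|VI)·P(VI)
      = 0.0743·0.328 + 0.011·0.088 + 0.2194·0.059 + 0.1335·0.04 + 0.203·0.36 + 0.1401·0.125
      = 0.0243704 + 0.000968 + 0.0129446 + 0.00534 + 0.07308 + 0.0175125 = 0.1342155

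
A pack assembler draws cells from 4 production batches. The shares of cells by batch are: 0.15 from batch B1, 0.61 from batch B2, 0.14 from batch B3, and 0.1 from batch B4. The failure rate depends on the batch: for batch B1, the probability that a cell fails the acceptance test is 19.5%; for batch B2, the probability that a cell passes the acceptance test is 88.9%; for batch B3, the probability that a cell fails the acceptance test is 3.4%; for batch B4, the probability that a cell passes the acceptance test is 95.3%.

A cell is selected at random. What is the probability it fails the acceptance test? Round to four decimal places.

P(F|B2) = 1 − 0.889 = 0.111.
P(F|B4) = 1 − 0.953 = 0.047.
Summing over the partition,
P(F) = P(F|B1)·P(B1) + P(F|B2)·P(B2) + P(F|B3)·P(B3) + P(F|B4)·P(B4)
      = 0.195·0.15 + 0.111·0.61 + 0.034·0.14 + 0.047·0.1
      = 0.02925 + 0.06771 + 0.00476 + 0.0047 = 0.10642

P(F) ≈ 0.1064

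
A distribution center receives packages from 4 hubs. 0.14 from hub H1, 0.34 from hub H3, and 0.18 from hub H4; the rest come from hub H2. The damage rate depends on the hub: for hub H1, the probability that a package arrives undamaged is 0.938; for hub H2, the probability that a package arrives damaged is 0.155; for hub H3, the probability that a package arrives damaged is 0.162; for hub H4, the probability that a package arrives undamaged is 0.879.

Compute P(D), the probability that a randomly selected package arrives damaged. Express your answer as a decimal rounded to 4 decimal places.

P(D) ≈ 0.1382

P(H2) = 1 − (0.14 + 0.34 + 0.18) = 0.34.
P(D|H1) = 1 − 0.938 = 0.062.
P(D|H4) = 1 − 0.879 = 0.121.
Using total probability over the partition,
P(D) = P(D|H1)·P(H1) + P(D|H2)·P(H2) + P(D|H3)·P(H3) + P(D|H4)·P(H4)
      = 0.062·0.14 + 0.155·0.34 + 0.162·0.34 + 0.121·0.18
      = 0.00868 + 0.0527 + 0.05508 + 0.02178 = 0.13824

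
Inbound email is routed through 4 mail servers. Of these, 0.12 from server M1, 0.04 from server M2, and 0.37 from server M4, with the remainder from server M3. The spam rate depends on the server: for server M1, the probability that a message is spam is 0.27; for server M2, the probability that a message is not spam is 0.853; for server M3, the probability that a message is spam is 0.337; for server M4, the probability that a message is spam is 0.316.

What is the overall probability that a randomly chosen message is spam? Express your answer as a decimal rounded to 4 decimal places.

P(M3) = 1 − (0.12 + 0.04 + 0.37) = 0.47.
P(S|M2) = 1 − 0.853 = 0.147.
P(S) = P(S|M1)·P(M1) + P(S|M2)·P(M2) + P(S|M3)·P(M3) + P(S|M4)·P(M4)
      = 0.27·0.12 + 0.147·0.04 + 0.337·0.47 + 0.316·0.37
      = 0.0324 + 0.00588 + 0.15839 + 0.11692 = 0.31359

P(S) ≈ 0.3136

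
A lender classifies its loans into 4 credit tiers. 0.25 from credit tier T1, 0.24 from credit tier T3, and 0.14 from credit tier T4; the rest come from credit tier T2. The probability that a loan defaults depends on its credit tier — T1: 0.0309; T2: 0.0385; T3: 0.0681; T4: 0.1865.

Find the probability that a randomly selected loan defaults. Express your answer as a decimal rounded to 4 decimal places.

0.0644

P(T2) = 1 − (0.25 + 0.24 + 0.14) = 0.37.
P(D) = P(D|T1)·P(T1) + P(D|T2)·P(T2) + P(D|T3)·P(T3) + P(D|T4)·P(T4)
      = 0.0309·0.25 + 0.0385·0.37 + 0.0681·0.24 + 0.1865·0.14
      = 0.007725 + 0.014245 + 0.016344 + 0.02611 = 0.064424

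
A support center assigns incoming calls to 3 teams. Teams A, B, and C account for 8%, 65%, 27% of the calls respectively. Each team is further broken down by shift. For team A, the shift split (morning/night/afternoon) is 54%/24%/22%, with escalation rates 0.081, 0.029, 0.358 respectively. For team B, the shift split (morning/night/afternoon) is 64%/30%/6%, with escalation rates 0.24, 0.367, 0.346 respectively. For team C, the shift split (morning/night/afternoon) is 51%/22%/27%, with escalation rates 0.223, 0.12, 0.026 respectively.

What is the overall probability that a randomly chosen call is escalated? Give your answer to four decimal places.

P(E|A) = 0.54·0.081 + 0.24·0.029 + 0.22·0.358 = 0.04374 + 0.00696 + 0.07876 = 0.12946
P(E|B) = 0.64·0.24 + 0.3·0.367 + 0.06·0.346 = 0.1536 + 0.1101 + 0.02076 = 0.28446
P(E|C) = 0.51·0.223 + 0.22·0.12 + 0.27·0.026 = 0.11373 + 0.0264 + 0.00702 = 0.14715
Then overall,
P(E) = 0.08·0.12946 + 0.65·0.28446 + 0.27·0.14715
      = 0.0103568 + 0.184899 + 0.0397305 = 0.2349863

0.2350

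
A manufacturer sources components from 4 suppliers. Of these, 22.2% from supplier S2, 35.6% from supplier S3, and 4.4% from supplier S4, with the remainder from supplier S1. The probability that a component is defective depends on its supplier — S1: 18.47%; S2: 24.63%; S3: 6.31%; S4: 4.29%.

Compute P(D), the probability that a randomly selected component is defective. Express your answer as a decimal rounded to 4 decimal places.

P(S1) = 1 − (0.222 + 0.356 + 0.044) = 0.378.
By the law of total probability,
P(D) = P(D|S1)·P(S1) + P(D|S2)·P(S2) + P(D|S3)·P(S3) + P(D|S4)·P(S4)
      = 0.1847·0.378 + 0.2463·0.222 + 0.0631·0.356 + 0.0429·0.044
      = 0.0698166 + 0.0546786 + 0.0224636 + 0.0018876 = 0.1488464

0.1488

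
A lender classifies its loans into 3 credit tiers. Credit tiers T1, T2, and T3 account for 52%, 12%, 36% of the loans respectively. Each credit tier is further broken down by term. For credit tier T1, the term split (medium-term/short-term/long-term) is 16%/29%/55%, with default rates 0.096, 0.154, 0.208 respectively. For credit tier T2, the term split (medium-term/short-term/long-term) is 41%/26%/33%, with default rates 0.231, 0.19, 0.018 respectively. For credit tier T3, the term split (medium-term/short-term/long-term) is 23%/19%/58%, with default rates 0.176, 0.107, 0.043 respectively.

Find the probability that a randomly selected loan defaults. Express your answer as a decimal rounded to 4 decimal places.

P(D|T1) = 0.16·0.096 + 0.29·0.154 + 0.55·0.208 = 0.01536 + 0.04466 + 0.1144 = 0.17442
P(D|T2) = 0.41·0.231 + 0.26·0.19 + 0.33·0.018 = 0.09471 + 0.0494 + 0.00594 = 0.15005
P(D|T3) = 0.23·0.176 + 0.19·0.107 + 0.58·0.043 = 0.04048 + 0.02033 + 0.02494 = 0.08575
Then overall,
P(D) = 0.52·0.17442 + 0.12·0.15005 + 0.36·0.08575
      = 0.0906984 + 0.018006 + 0.03087 = 0.1395744

P(D) ≈ 0.1396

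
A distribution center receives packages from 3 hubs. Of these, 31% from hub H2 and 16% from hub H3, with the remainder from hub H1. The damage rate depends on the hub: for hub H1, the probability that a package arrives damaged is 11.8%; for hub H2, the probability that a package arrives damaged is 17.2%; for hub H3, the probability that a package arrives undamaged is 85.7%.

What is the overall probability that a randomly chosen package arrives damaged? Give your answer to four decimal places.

0.1387

P(H1) = 1 − (0.31 + 0.16) = 0.53.
P(D|H3) = 1 − 0.857 = 0.143.
By the law of total probability,
P(D) = P(D|H1)·P(H1) + P(D|H2)·P(H2) + P(D|H3)·P(H3)
      = 0.118·0.53 + 0.172·0.31 + 0.143·0.16
      = 0.06254 + 0.05332 + 0.02288 = 0.13874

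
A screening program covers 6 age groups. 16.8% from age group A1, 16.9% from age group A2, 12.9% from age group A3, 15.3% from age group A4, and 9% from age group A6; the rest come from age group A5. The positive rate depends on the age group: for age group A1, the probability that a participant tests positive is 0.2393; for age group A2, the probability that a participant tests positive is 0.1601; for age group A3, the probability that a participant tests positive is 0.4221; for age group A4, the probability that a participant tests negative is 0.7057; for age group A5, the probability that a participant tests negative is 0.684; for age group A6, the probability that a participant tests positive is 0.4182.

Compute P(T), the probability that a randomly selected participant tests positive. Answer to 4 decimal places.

P(A5) = 1 − (0.168 + 0.169 + 0.129 + 0.153 + 0.09) = 0.291.
P(T|A4) = 1 − 0.7057 = 0.2943.
P(T|A5) = 1 − 0.684 = 0.316.
Summing over the partition,
P(T) = P(T|A1)·P(A1) + P(T|A2)·P(A2) + P(T|A3)·P(A3) + P(T|A4)·P(A4) + P(T|A5)·P(A5) + P(T|A6)·P(A6)
      = 0.2393·0.168 + 0.1601·0.169 + 0.4221·0.129 + 0.2943·0.153 + 0.316·0.291 + 0.4182·0.09
      = 0.0402024 + 0.0270569 + 0.0544509 + 0.0450279 + 0.091956 + 0.037638 = 0.2963321

P(T) ≈ 0.2963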